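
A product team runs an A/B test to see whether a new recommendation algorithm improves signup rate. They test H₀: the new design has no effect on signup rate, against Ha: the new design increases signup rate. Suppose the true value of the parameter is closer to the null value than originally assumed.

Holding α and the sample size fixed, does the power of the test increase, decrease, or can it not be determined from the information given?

A smaller true effect puts the Ha sampling distribution closer to H₀, so more of it falls in the non-rejection region.
Since power = 1 − β and β increases, power decreases.

It decreases.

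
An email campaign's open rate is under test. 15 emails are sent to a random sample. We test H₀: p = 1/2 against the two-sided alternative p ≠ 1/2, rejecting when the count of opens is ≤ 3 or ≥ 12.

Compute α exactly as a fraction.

The significance level is the null-hypothesis probability of the rejection region {≤3} ∪ {≥12}.
Each tail has probability (1 + 15 + 105 + 455)/32768; doubling gives α = 1152/32768 = 9/256.

9/256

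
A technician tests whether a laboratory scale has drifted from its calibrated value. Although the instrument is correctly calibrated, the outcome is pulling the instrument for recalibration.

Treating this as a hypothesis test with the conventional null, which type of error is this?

The null hypothesis here is that the instrument is correctly calibrated.
'Pulling the instrument for recalibration' corresponds to rejecting H₀.
H₀ was rejected but H₀ is true — a Type I error (false positive).

Type I error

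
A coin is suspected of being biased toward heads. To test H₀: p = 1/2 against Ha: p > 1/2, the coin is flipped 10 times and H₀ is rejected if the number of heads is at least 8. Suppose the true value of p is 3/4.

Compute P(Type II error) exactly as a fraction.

Under the alternative p = 3/4, K ~ Binomial(10, 3/4); β is the probability the test does not reject, P(K < 8).
Summing C(10,j)·(3/4)^j·(1/4)^{10-j} for j = 0..7 gives 124363/262144.

124363/262144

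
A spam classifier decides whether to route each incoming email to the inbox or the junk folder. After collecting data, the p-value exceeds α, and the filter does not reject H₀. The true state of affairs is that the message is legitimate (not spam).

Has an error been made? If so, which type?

The conventional null hypothesis here is that the message is legitimate (not spam).
The test retained a true H₀ — the decision matches the true state.

No error — this is a correct decision.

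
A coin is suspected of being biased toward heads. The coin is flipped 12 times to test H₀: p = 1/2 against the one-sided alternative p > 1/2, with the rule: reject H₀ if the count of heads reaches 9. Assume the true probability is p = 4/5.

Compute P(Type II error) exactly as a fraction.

A Type II error is failing to reject when Ha holds: with p = 4/5, β = P(X ≤ 8).
Equivalently, β = 1 − P(X ≥ 9) = 10030813/48828125.

10030813/48828125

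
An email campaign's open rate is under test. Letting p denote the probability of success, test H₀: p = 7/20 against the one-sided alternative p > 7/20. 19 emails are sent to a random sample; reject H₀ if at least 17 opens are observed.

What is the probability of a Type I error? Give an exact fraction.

The Type I error probability is α = P(X ≥ 17) computed under H₀, where X ~ Binomial(19, 7/20).
Adding the binomial terms for j = 17 through 19 with p = 7/20 yields 7136406277585549139/5242880000000000000000000.

7136406277585549139/5242880000000000000000000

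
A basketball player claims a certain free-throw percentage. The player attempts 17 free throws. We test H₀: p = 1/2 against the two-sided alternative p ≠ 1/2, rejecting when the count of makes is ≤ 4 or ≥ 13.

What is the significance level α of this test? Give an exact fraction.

1607/32768

Under H₀, K ~ Binomial(17, 1/2); α is the probability of landing in either tail, P(K ≤ 4) + P(K ≥ 13).
Each tail has probability (1 + 17 + 136 + 680 + 2380)/131072; doubling gives α = 6428/131072 = 1607/32768.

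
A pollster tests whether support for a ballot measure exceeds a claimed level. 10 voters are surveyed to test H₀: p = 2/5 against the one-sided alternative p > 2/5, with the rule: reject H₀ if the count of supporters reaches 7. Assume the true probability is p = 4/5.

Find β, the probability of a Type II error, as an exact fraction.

1180409/9765625

A Type II error is failing to reject when Ha holds: with p = 4/5, β = P(X ≤ 6).
Equivalently, β = 1 − P(X ≥ 7) = 1180409/9765625.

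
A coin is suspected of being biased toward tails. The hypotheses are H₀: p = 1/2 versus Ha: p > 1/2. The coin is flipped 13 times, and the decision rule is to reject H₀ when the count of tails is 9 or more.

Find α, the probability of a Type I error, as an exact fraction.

1093/8192

The Type I error probability is α = P(X ≥ 9) computed under H₀, where X ~ Binomial(13, 1/2).
P(X ≥ 9) = [C(13,9) + C(13,10) + C(13,11) + C(13,12) + C(13,13)] / 2^13 = (715 + 286 + 78 + 13 + 1) / 8192 = 1093/8192.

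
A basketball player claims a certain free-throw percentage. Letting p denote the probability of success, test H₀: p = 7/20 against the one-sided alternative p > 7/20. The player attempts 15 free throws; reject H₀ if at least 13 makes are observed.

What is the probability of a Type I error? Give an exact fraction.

α = P(reject H₀ | H₀ true) = P(Y ≥ 13 | p = 7/20), with Y ~ Binomial(15, 7/20).
P(Y ≥ 13) = Σ_{j=13}^{15} C(15,j)·(7/20)^j·(13/20)^{15-j} = 1856296550387713/32768000000000000000.

1856296550387713/32768000000000000000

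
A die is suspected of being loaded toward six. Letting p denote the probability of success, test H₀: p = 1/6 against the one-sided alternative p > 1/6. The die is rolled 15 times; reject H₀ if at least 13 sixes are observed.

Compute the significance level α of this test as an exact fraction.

2701/470184984576

The Type I error probability is α = P(Y ≥ 13) computed under H₀, where Y ~ Binomial(15, 1/6).
Adding the binomial terms for j = 13 through 15 with p = 1/6 yields 2701/470184984576.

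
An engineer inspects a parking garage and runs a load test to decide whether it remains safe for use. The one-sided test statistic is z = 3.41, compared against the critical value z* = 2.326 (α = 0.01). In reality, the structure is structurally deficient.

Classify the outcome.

The conventional null hypothesis is that the structure meets the required load capacity (safe).
Since z = 3.41 > z* = 2.326, H₀ is rejected.
H₀ is false (actually the structure is structurally deficient).
The decision matches the true state — no error.

No error (correct decision).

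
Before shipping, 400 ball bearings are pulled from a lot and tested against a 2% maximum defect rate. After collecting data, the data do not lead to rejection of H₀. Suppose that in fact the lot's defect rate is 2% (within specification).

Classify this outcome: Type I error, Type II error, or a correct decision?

Neither — the decision is correct.

The conventional null hypothesis here is that the lot's defect rate is 2% (within specification).
The test retained a true H₀ — the decision matches the true state.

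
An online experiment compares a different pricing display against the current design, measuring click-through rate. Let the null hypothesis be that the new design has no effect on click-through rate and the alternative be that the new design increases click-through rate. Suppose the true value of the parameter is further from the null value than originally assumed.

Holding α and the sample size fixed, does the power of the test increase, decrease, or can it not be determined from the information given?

It increases.

A larger true effect moves the Ha sampling distribution further from the H₀ critical value, making rejection more likely when Ha is true.
Since power = 1 − β and β decreases, power increases.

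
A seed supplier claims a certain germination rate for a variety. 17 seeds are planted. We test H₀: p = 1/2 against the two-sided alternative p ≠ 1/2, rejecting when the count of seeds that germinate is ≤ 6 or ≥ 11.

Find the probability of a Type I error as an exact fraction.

10889/32768

Under H₀, S ~ Binomial(17, 1/2); α is the probability of landing in either tail, P(S ≤ 6) + P(S ≥ 11).
The two tails are symmetric, so α = 2·(1 + 17 + 136 + 680 + 2380 + 6188 + 12376)/2^17 = 43556/131072 = 10889/32768.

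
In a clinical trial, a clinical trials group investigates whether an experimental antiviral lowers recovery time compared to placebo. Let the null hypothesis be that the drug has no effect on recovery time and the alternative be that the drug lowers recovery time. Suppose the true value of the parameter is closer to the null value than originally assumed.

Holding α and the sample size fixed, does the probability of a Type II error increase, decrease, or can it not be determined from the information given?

A smaller true effect puts the Ha sampling distribution closer to H₀, so more of it falls in the non-rejection region.

It increases.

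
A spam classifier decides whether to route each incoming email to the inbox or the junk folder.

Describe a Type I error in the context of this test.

A Type I error would mean concluding that the message is spam when in fact the message is legitimate (not spam).

With the conventional null hypothesis that the message is legitimate (not spam):
A Type I error is rejecting H₀ when H₀ is true.
Here that means sending the message to the spam folder when actually the message is legitimate (not spam).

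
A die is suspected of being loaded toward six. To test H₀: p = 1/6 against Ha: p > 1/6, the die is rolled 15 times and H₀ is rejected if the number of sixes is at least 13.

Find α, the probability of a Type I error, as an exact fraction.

Under H₀, K ~ Binomial(15, 1/6), and α = P(K ≥ 13).
Adding the binomial terms for j = 13 through 15 with p = 1/6 yields 2701/470184984576.

2701/470184984576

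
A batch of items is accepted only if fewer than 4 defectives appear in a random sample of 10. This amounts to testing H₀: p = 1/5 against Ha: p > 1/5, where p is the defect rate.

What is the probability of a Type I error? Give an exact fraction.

The significance level is the probability, assuming p = 1/5, of seeing 4 or more defectives in 10 draws.
Computing the lower-tail complement: 1 − 8585216/9765625 = 1180409/9765625.

1180409/9765625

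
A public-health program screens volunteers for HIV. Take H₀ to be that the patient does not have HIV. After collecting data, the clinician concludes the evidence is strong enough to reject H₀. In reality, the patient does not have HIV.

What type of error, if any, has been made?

H₀ was rejected, but H₀ is actually true.
Rejecting a true null hypothesis is a Type I error (false positive).

Type I error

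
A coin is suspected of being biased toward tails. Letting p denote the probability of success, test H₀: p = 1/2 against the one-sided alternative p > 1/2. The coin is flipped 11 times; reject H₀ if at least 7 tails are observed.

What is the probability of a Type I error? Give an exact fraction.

Under H₀, S ~ Binomial(11, 1/2), and α = P(S ≥ 7).
P(S ≥ 7) = [C(11,7) + C(11,8) + C(11,9) + C(11,10) + C(11,11)] / 2^11 = (330 + 165 + 55 + 11 + 1) / 2048 = 562/2048 = 281/1024.

281/1024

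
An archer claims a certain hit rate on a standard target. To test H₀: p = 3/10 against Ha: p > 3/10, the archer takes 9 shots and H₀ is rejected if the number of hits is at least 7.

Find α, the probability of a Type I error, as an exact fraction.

2145447/500000000

The Type I error probability is α = P(K ≥ 7) computed under H₀, where K ~ Binomial(9, 3/10).
Summing C(9,j)(3/10)^j(7/10)^{9−j} for j = 7,…,9 gives 2145447/500000000.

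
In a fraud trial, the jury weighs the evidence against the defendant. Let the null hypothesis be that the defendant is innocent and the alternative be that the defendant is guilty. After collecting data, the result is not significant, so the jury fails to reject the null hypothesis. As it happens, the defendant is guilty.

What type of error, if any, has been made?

Type II error

H₀ was not rejected, but H₀ is actually false.
Failing to reject a false null hypothesis is a Type II error (false negative).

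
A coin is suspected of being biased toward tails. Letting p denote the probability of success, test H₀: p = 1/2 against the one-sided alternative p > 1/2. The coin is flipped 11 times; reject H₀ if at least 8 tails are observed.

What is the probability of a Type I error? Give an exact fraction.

29/256

The Type I error probability is α = P(K ≥ 8) computed under H₀, where K ~ Binomial(11, 1/2).
P(K ≥ 8) = [C(11,8) + C(11,9) + C(11,10) + C(11,11)] / 2^11 = (165 + 55 + 11 + 1) / 2048 = 232/2048 = 29/256.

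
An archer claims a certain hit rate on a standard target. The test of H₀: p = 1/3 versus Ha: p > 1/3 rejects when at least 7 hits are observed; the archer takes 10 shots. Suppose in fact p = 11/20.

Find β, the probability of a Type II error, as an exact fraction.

A Type II error is failing to reject when Ha holds: with p = 11/20, β = P(X ≤ 6).
Adding the binomial probabilities P(X=0)+…+P(X=6) at p = 11/20 gives 1878942860721/2560000000000.

1878942860721/2560000000000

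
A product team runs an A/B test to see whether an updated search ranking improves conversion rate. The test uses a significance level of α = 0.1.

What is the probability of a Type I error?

The significance level α is, by definition, the probability of a Type I error — P(reject H₀ | H₀ true).

0.1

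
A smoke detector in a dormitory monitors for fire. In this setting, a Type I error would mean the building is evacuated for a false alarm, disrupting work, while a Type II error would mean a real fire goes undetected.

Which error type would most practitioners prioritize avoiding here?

Type II error

The Type II consequence (a real fire goes undetected) is more severe than the Type I consequence (the building is evacuated for a false alarm, disrupting work).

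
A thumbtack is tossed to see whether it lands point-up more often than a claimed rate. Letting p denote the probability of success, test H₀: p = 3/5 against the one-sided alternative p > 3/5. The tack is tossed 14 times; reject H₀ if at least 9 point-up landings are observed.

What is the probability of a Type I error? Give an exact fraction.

α = P(reject H₀ | H₀ true) = P(K ≥ 9 | p = 3/5), with K ~ Binomial(14, 3/5).
Adding the binomial terms for j = 9 through 14 with p = 3/5 yields 2965421097/6103515625.

2965421097/6103515625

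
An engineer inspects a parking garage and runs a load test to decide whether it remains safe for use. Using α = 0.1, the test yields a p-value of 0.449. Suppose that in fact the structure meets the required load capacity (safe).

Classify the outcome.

No error (correct decision).

The conventional null hypothesis is that the structure meets the required load capacity (safe).
Since p = 0.449 ≥ α = 0.1, H₀ is not rejected.
H₀ is true (actually the structure meets the required load capacity (safe)).
The decision matches the true state — no error.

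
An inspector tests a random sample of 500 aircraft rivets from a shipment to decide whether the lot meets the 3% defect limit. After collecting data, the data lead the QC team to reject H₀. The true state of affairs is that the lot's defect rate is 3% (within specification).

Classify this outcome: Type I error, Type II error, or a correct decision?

The conventional null hypothesis here is that the lot's defect rate is 3% (within specification).
H₀ was rejected, but H₀ is actually true.
Rejecting a true null hypothesis is a Type I error (false positive).

Type I error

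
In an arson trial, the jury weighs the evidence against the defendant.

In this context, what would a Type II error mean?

A Type II error would mean concluding that the defendant is innocent (or at least failing to establish that the defendant is guilty) when in fact the defendant is guilty.

With the conventional null hypothesis that the defendant is innocent:
A Type II error is failing to reject H₀ when H₀ is false.
Here that means acquitting the defendant when actually the defendant is guilty.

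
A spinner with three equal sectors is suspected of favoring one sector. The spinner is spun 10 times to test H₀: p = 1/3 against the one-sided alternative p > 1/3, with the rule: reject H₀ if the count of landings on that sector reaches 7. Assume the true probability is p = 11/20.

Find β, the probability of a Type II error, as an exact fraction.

A Type II error is failing to reject when Ha holds: with p = 11/20, β = P(S ≤ 6).
Adding the binomial probabilities P(S=0)+…+P(S=6) at p = 11/20 gives 1878942860721/2560000000000.

1878942860721/2560000000000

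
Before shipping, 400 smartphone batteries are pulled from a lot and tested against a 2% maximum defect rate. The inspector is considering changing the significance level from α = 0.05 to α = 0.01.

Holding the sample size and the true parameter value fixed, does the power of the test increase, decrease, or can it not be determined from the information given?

Tightening α shrinks the rejection region. When Ha holds, fewer sample outcomes clear the stricter threshold, so more fall in the acceptance region.
Since power = 1 − β and β increases, power decreases.

It decreases.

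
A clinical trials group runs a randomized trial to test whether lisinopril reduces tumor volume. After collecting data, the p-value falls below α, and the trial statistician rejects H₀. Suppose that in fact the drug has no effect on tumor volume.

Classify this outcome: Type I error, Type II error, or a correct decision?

Type I error

The conventional null hypothesis here is that the drug has no effect on tumor volume.
H₀ was rejected, but H₀ is actually true.
Rejecting a true null hypothesis is a Type I error (false positive).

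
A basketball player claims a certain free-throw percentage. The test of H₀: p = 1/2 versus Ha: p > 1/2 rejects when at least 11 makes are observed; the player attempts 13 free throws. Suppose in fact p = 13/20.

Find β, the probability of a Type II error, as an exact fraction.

36323681060626281/40960000000000000

A Type II error is failing to reject when Ha holds: with p = 13/20, β = P(K ≤ 10).
Adding the binomial probabilities P(K=0)+…+P(K=10) at p = 13/20 gives 36323681060626281/40960000000000000.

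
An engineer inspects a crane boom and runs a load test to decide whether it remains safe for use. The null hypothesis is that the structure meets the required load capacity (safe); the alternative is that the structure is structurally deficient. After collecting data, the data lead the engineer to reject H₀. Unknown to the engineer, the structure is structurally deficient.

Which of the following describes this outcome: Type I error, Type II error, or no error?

No error — this is a correct decision.

The test rejected a false H₀ — the decision matches the true state.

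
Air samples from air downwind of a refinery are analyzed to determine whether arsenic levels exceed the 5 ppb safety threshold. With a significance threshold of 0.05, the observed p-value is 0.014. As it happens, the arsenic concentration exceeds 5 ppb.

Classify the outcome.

No error (correct decision).

The conventional null hypothesis is that the arsenic concentration is at or below 5 ppb (safe).
Since p = 0.014 < α = 0.05, H₀ is rejected.
H₀ is false (actually the arsenic concentration exceeds 5 ppb).
The decision matches the true state — no error.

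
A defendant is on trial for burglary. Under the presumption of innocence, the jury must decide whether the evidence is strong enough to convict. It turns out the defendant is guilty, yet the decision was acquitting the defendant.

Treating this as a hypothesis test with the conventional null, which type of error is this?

The null hypothesis here is that the defendant is innocent.
'Acquitting the defendant' corresponds to failing to reject H₀.
H₀ was not rejected but H₀ is false — a Type II error (false negative).

Type II error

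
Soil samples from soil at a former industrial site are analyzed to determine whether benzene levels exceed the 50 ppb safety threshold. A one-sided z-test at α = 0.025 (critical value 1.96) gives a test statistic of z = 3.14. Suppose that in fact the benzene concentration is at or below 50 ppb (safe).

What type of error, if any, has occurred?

The conventional null hypothesis is that the benzene concentration is at or below 50 ppb (safe).
Since z = 3.14 > z* = 1.96, H₀ is rejected.
H₀ is true (actually the benzene concentration is at or below 50 ppb (safe)).
Rejecting a true H₀ is a Type I error.

Type I error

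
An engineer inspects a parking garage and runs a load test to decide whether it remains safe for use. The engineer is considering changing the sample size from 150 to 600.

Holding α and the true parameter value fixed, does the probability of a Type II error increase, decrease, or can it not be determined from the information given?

Increasing n separates the H₀ and Ha sampling distributions, so under Ha fewer outcomes land in the acceptance region.

It decreases.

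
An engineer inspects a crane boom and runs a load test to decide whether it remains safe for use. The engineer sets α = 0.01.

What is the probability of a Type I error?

The significance level α is, by definition, the probability of a Type I error — P(reject H₀ | H₀ true).

0.01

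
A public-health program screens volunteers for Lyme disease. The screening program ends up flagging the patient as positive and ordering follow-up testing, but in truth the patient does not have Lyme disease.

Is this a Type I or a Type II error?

The null hypothesis here is that the patient does not have Lyme disease.
'Flagging the patient as positive and ordering follow-up testing' corresponds to rejecting H₀.
H₀ was rejected but H₀ is true — a Type I error (false positive).

Type I error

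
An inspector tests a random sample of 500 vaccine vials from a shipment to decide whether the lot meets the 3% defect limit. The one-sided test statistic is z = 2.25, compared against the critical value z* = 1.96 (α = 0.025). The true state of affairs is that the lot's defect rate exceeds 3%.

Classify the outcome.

No error — this is a correct decision.

The conventional null hypothesis is that the lot's defect rate is 3% (within specification).
Since z = 2.25 > z* = 1.96, H₀ is rejected.
H₀ is false (actually the lot's defect rate exceeds 3%).
The decision matches the true state — no error.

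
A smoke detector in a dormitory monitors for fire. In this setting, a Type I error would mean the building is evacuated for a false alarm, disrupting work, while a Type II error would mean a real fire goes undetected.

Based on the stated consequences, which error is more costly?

The Type II consequence (a real fire goes undetected) is more severe than the Type I consequence (the building is evacuated for a false alarm, disrupting work).

Type II error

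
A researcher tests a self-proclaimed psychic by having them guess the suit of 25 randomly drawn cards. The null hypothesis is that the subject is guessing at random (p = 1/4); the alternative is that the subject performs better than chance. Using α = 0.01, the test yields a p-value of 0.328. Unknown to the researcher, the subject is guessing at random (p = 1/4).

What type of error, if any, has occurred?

No error (correct decision).

Since p = 0.328 ≥ α = 0.01, H₀ is not rejected.
H₀ is true (actually the subject is guessing at random (p = 1/4)).
The decision matches the true state — no error.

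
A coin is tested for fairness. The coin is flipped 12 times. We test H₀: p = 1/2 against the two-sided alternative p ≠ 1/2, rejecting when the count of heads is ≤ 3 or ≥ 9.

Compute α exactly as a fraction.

299/2048

Under H₀, Y ~ Binomial(12, 1/2); α is the probability of landing in either tail, P(Y ≤ 3) + P(Y ≥ 9).
Each tail has probability (1 + 12 + 66 + 220)/4096; doubling gives α = 598/4096 = 299/2048.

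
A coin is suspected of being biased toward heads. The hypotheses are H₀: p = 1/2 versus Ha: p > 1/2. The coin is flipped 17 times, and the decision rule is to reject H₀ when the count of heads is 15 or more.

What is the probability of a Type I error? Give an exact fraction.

77/65536

α = P(reject H₀ | H₀ true) = P(X ≥ 15 | p = 1/2), with X ~ Binomial(17, 1/2).
That's C(17,15) + C(17,16) + C(17,17) over 2^17, i.e. (136 + 17 + 1)/131072 = 154/131072 = 77/65536.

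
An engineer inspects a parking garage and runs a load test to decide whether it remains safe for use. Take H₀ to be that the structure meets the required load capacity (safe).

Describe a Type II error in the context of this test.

A Type II error would mean concluding that the structure meets the required load capacity (safe) (or at least failing to establish that the structure is structurally deficient) when in fact the structure is structurally deficient.

A Type II error is failing to reject H₀ when H₀ is false.
Here that means keeping the structure open when actually the structure is structurally deficient.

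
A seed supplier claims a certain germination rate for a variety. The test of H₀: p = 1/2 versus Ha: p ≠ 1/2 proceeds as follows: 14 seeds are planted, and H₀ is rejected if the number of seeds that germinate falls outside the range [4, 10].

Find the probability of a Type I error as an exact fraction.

235/4096

Under H₀, K ~ Binomial(14, 1/2); α is the probability of landing in either tail, P(K ≤ 3) + P(K ≥ 11).
By symmetry, α = 2·P(K ≤ 3) = 2·(1 + 14 + 91 + 364)/16384 = 940/16384 = 235/4096.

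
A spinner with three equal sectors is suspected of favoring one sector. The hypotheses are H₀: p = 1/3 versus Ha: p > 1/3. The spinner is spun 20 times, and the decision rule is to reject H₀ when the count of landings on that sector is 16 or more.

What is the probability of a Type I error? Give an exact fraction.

29147/1162261467

Under H₀, X ~ Binomial(20, 1/3), and α = P(X ≥ 16).
Adding the binomial terms for j = 16 through 20 with p = 1/3 yields 29147/1162261467.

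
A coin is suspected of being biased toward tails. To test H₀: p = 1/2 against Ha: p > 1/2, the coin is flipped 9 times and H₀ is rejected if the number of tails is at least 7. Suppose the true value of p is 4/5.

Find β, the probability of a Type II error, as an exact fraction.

511333/1953125

β = P(fail to reject H₀ | Ha true) = P(K ≤ 6 | p = 4/5), K ~ Binomial(9, 4/5).
Equivalently, β = 1 − P(K ≥ 7) = 511333/1953125.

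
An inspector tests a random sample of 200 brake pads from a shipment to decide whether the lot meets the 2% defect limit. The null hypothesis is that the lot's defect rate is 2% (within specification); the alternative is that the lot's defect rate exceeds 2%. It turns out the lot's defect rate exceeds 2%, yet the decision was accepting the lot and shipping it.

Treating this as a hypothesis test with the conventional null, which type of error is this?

'Accepting the lot and shipping it' corresponds to failing to reject H₀.
H₀ was not rejected but H₀ is false — a Type II error (false negative).

Type II error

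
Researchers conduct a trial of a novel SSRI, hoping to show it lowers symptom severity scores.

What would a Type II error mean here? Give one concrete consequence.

With the conventional null hypothesis that the drug has no effect on symptom severity scores:
A Type II error is failing to reject H₀ when H₀ is false.
Here that means concluding there is insufficient evidence that the drug works when actually the drug lowers symptom severity scores.

A Type II error would mean concluding that the drug has no effect on symptom severity scores (or at least failing to establish that the drug lowers symptom severity scores) when in fact the drug lowers symptom severity scores. Consequence: patients are denied access to a medication that would have helped them.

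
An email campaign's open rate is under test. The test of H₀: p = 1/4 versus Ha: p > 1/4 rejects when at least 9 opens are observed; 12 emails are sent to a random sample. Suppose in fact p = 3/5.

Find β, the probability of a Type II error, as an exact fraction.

37825328/48828125

Under the alternative p = 3/5, S ~ Binomial(12, 3/5); β is the probability the test does not reject, P(S < 9).
Equivalently, β = 1 − P(S ≥ 9) = 37825328/48828125.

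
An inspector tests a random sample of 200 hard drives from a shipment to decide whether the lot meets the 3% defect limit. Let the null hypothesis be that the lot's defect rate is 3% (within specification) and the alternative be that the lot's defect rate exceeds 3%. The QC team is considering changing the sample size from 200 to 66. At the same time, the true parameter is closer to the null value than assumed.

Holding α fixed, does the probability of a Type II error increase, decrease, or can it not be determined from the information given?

A smaller sample increases the standard error, so the sampling distributions under H₀ and Ha overlap more. A smaller true effect puts the Ha sampling distribution closer to H₀, so more of it falls in the non-rejection region. Both changes push β in the same direction.

It increases.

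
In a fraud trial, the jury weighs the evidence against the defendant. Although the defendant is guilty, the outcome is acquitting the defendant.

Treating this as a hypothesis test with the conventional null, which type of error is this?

The null hypothesis here is that the defendant is innocent.
'Acquitting the defendant' corresponds to failing to reject H₀.
H₀ was not rejected but H₀ is false — a Type II error (false negative).

Type II error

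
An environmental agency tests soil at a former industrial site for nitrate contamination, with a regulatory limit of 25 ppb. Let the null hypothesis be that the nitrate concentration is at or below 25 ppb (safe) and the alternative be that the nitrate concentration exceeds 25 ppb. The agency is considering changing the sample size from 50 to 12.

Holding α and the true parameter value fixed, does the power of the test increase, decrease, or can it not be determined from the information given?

It decreases.

Reducing n widens both sampling distributions, so the test has less ability to distinguish Ha from H₀.
Since power = 1 − β and β increases, power decreases.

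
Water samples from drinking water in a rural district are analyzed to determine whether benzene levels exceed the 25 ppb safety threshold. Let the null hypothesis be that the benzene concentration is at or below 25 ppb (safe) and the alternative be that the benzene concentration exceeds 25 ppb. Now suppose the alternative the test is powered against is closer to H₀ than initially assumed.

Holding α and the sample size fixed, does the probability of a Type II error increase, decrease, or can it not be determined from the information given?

It increases.

When the true parameter is near the null value, the test has a harder time distinguishing Ha from H₀.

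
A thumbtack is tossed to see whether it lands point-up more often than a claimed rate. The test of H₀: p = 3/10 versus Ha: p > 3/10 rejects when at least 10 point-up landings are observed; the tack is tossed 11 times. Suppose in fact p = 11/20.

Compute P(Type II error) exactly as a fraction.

A Type II error is failing to reject when Ha holds: with p = 11/20, β = P(X ≤ 9).
Adding the binomial probabilities P(X=0)+…+P(X=9) at p = 11/20 gives 20194688329389/20480000000000.

20194688329389/20480000000000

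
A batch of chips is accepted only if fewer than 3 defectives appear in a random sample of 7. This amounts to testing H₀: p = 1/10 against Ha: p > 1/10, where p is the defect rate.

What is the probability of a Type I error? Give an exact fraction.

α = P(reject H₀ | H₀ true) = P(K ≥ 3 | p = 1/10), K ~ Binomial(7, 1/10).
Via the complement, α = 1 − Σ_{j=0}^{2} C(7,j)(1/10)^j(9/10)^{7-j} = 51383/2000000.

51383/2000000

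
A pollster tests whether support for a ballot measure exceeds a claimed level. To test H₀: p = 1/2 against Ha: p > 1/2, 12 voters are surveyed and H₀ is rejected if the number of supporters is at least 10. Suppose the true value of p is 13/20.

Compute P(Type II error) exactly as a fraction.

695265215827749/819200000000000

A Type II error is failing to reject when Ha holds: with p = 13/20, β = P(X ≤ 9).
Equivalently, β = 1 − P(X ≥ 10) = 695265215827749/819200000000000.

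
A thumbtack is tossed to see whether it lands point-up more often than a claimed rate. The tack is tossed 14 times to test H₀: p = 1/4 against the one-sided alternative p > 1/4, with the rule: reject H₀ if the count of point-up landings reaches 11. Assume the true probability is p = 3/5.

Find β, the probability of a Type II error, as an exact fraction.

β = P(fail to reject H₀ | Ha true) = P(S ≤ 10 | p = 3/5), S ~ Binomial(14, 3/5).
Summing C(14,j)·(3/5)^j·(2/5)^{14-j} for j = 0..10 gives 5344795024/6103515625.

5344795024/6103515625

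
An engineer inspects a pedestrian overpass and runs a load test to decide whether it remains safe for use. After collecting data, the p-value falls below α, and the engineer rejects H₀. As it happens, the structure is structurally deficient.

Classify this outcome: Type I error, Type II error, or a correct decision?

No error (correct decision).

The conventional null hypothesis here is that the structure meets the required load capacity (safe).
The test rejected a false H₀ — the decision matches the true state.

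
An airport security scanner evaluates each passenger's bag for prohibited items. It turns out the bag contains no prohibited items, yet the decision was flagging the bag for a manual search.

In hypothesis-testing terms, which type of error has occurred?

The null hypothesis here is that the bag contains no prohibited items.
'Flagging the bag for a manual search' corresponds to rejecting H₀.
H₀ was rejected but H₀ is true — a Type I error (false positive).

Type I error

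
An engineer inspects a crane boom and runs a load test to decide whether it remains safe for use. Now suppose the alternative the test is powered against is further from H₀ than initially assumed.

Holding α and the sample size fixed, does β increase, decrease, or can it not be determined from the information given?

It decreases.

A bigger departure from H₀ is easier for the test to detect, so it fails to reject less often.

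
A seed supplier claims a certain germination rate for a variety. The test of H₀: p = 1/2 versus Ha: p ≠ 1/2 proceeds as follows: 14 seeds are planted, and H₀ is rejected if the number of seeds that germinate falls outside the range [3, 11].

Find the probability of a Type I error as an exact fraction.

53/4096

Under H₀, K ~ Binomial(14, 1/2); α is the probability of landing in either tail, P(K ≤ 2) + P(K ≥ 12).
Each tail has probability (1 + 14 + 91)/16384; doubling gives α = 212/16384 = 53/4096.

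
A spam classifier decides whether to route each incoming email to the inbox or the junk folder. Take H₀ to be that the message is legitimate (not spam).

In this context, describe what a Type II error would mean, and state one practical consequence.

A Type II error is failing to reject H₀ when H₀ is false.
Here that means delivering the message to the inbox when actually the message is spam.

A Type II error would mean concluding that the message is legitimate (not spam) (or at least failing to establish that the message is spam) when in fact the message is spam. Consequence: spam reaches the user's inbox.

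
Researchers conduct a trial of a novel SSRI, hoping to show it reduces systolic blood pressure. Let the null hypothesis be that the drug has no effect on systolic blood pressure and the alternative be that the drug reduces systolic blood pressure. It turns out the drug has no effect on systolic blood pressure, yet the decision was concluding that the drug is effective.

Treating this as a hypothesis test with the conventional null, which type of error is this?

Type I error

'Concluding that the drug is effective' corresponds to rejecting H₀.
H₀ was rejected but H₀ is true — a Type I error (false positive).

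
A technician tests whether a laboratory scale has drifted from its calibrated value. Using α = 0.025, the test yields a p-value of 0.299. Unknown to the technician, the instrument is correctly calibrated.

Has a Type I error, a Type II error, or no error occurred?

The conventional null hypothesis is that the instrument is correctly calibrated.
Since p = 0.299 ≥ α = 0.025, H₀ is not rejected.
H₀ is true (actually the instrument is correctly calibrated).
The decision matches the true state — no error.

Neither — the decision is correct.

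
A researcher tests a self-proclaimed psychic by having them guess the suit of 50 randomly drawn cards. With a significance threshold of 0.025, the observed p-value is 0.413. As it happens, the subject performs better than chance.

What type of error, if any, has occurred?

Type II error

The conventional null hypothesis is that the subject is guessing at random (p = 1/4).
Since p = 0.413 ≥ α = 0.025, H₀ is not rejected.
H₀ is false (actually the subject performs better than chance).
Failing to reject a false H₀ is a Type II error.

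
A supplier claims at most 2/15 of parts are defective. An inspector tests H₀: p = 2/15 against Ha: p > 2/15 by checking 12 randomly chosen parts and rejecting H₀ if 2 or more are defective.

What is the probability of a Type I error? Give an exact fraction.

63436403311256/129746337890625

The significance level is the probability, assuming p = 2/15, of seeing 2 or more defectives in 12 draws.
Via the complement, α = 1 − Σ_{j=0}^{1} C(12,j)(2/15)^j(13/15)^{12-j} = 63436403311256/129746337890625.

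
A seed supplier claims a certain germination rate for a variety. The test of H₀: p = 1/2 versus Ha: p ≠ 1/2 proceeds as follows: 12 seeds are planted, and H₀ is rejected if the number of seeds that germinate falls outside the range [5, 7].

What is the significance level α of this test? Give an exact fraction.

397/1024

α = P(S ≤ 4 or S ≥ 8 | p = 1/2), S ~ Binomial(12, 1/2).
By symmetry, α = 2·P(S ≤ 4) = 2·(1 + 12 + 66 + 220 + 495)/4096 = 1588/4096 = 397/1024.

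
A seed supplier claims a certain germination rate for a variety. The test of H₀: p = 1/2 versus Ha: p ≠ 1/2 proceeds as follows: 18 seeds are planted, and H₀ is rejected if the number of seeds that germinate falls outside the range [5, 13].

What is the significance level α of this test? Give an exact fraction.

253/8192

The significance level is the null-hypothesis probability of the rejection region {≤4} ∪ {≥14}.
Each tail has probability (1 + 18 + 153 + 816 + 3060)/262144; doubling gives α = 8096/262144 = 253/8192.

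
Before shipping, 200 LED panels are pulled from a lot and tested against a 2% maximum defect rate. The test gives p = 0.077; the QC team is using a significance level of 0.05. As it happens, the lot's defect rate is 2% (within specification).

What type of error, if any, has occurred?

The conventional null hypothesis is that the lot's defect rate is 2% (within specification).
Since p = 0.077 ≥ α = 0.05, H₀ is not rejected.
H₀ is true (actually the lot's defect rate is 2% (within specification)).
The decision matches the true state — no error.

Neither — the decision is correct.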